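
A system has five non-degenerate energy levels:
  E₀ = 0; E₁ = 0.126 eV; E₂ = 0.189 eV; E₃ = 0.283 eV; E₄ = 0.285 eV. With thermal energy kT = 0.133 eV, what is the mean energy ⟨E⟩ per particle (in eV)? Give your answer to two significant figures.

0.087 eV

Eᵢ/kT = 0, 0.9474, 1.421, 2.128, 2.143.
Z = Σ e^(−Eᵢ/kT) = e^(−0) + e^(−0.9474) + e^(−1.421) + e^(−2.128) + e^(−2.143) = 1.000 + 0.3877 + 0.2415 + 0.1191 + 0.1173 = 1.866.
⟨E⟩ = Σ Eᵢ e^(−Eᵢ/kT) / Z = (0·1.000 + 0.126·0.3877 + 0.189·0.2415 + 0.283·0.1191 + 0.285·0.1173) / 1.866 = 0.087 eV.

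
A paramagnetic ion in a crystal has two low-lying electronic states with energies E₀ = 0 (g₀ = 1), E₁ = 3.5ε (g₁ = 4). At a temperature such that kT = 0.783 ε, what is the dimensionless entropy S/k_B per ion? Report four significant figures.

0.2405

Eᵢ/kT = 0, 4.46999.
Z = Σ gᵢe^(−Eᵢ/kT) = 1·e^(−0) + 4·e^(−4.46999) = 1.00000 + 0.0457897 = 1.04579.
⟨E⟩ = Σ EᵢPᵢ = 0.153247 ε.
S/k_B = ln Z + ⟨E⟩/kT = ln(1.04579) + 0.153247/0.783 = 0.0447726 + 0.195718 = 0.2405.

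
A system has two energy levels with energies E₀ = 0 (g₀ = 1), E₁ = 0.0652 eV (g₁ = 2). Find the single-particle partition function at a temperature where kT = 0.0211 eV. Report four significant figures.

Eᵢ/kT = 0, 3.09005.
Z = Σ gᵢe^(−Eᵢ/kT) = 1·e^(−0) + 2·e^(−3.09005) = 1.00000 + 0.0909994 = 1.09100.

Z = 1.091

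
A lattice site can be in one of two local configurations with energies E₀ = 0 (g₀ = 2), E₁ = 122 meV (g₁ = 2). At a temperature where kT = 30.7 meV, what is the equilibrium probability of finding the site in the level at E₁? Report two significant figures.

0.018

Eᵢ/kT = 0, 3.974.
Z = Σ gᵢe^(−Eᵢ/kT) = 2·e^(−0) + 2·e^(−3.974) = 2.000 + 0.03760 = 2.038.
P₁ = g₁ e^(−E₁/kT) / Z = 0.03760/2.038 = 0.018.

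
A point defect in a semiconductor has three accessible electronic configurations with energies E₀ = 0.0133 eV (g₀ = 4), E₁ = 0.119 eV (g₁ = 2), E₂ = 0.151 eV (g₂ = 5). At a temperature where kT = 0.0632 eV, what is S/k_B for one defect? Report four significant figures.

Eᵢ/kT = 0.210443, 1.88291, 2.38924.
Z = Σ gᵢe^(−Eᵢ/kT) = 4·e^(−0.210443) + 2·e^(−1.88291) + 5·e^(−2.38924) = 3.24090 + 0.304293 + 0.458497 = 4.00369.
⟨E⟩ = Σ EᵢPᵢ = 0.0371027 eV.
S/k_B = ln Z + ⟨E⟩/kT = ln(4.00369) + 0.0371027/0.0632 = 1.38722 + 0.587068 = 1.974.

1.974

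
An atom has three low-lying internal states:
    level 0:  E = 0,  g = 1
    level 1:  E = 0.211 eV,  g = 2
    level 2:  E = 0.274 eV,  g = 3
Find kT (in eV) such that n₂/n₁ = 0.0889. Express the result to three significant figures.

n₂/n₁ = (g₂/g₁) exp[−(E₂−E₁)/kT] = 0.0889.
⇒ (E₂−E₁)/kT = ln((3/2)/0.0889) = ln(16.873) = 2.8257.
kT = 0.063 eV / 2.8257 = 0.0223 eV.

0.0223 eV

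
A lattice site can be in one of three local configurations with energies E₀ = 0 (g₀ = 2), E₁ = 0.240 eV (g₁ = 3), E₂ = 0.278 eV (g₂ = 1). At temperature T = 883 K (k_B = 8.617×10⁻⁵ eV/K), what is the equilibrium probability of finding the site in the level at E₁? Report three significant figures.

0.0594

k_BT = 8.617×10⁻⁵ × 883 K = 0.076088 eV.
Eᵢ/kT = 0, 3.1542, 3.6537.
Z = Σ gᵢe^(−Eᵢ/kT) = 2·e^(−0) + 3·e^(−3.1542) + 1·e^(−3.6537) = 2.0000 + 0.12802 + 0.025895 = 2.1539.
P₁ = g₁ e^(−E₁/kT) / Z = 0.12802/2.1539 = 0.0594.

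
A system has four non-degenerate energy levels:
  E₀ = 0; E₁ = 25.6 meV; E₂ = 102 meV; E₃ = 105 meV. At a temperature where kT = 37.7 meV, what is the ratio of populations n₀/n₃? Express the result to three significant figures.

16.2

n₀/n₃ = exp[−(E₀−E₃)/kT] = exp(−(-105 meV)/(37.7 meV)) = exp(2.7851) = 16.2.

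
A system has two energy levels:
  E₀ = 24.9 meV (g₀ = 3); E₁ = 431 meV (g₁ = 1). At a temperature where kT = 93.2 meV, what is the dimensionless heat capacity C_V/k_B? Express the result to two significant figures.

Eᵢ/kT = 0.2672, 4.624.
Z = Σ gᵢe^(−Eᵢ/kT) = 3·e^(−0.2672) + 1·e^(−4.624) = 2.297 + 0.009813 = 2.307.
⟨E⟩ = 26.63 meV, ⟨E²⟩ = 1407 meV².
C_V/k_B = (⟨E²⟩ − ⟨E⟩²)/(kT)² = (1407 − 709.2)/8686 = 0.080.

0.080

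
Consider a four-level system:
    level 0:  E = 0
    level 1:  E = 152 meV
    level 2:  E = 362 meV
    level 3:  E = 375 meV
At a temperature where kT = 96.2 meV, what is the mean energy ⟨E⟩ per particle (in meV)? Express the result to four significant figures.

37.87 meV

Eᵢ/kT = 0, 1.58004, 3.76299, 3.89813.
Z = Σ e^(−Eᵢ/kT) = e^(−0) + e^(−1.58004) + e^(−3.76299) + e^(−3.89813) = 1.00000 + 0.205967 + 0.0232142 + 0.0202798 = 1.24946.
⟨E⟩ = Σ Eᵢ e^(−Eᵢ/kT) / Z = (0·1.00000 + 152·0.205967 + 362·0.0232142 + 375·0.0202798) / 1.24946 = 37.87 meV.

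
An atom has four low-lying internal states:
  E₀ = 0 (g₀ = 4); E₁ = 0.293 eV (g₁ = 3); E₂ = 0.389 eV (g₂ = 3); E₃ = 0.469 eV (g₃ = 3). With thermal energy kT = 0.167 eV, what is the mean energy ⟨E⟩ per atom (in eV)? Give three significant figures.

Eᵢ/kT = 0, 1.7545, 2.3293, 2.8084.
Z = Σ gᵢe^(−Eᵢ/kT) = 4·e^(−0) + 3·e^(−1.7545) + 3·e^(−2.3293) + 3·e^(−2.8084) = 4.0000 + 0.51898 + 0.29209 + 0.18090 = 4.9920.
⟨E⟩ = Σ Eᵢ gᵢe^(−Eᵢ/kT) / Z = (0·4.0000 + 0.293·0.51898 + 0.389·0.29209 + 0.469·0.18090) / 4.9920 = 0.0702 eV.

0.0702 eV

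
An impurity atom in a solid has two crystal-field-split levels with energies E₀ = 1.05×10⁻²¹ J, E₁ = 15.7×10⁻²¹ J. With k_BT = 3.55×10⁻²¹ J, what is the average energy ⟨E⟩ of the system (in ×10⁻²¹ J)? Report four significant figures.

1.283 ×10⁻²¹ J

Eᵢ/kT = 0.295775, 4.42254.
Z = Σ e^(−Eᵢ/kT) = e^(−0.295775) + e^(−4.42254) = 0.743955 + 0.0120037 = 0.755959.
⟨E⟩ = Σ Eᵢ e^(−Eᵢ/kT) / Z = (1.05·0.743955 + 15.7·0.0120037) / 0.755959 = 1.283 ×10⁻²¹ J.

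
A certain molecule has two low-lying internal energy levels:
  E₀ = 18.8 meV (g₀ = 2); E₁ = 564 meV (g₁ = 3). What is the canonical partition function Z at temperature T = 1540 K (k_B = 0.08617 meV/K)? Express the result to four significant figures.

Z = 1.779

k_BT = 0.08617 × 1540 K = 132.702 meV.
Eᵢ/kT = 0.141671, 4.25012.
Z = Σ gᵢe^(−Eᵢ/kT) = 2·e^(−0.141671) + 3·e^(−4.25012) = 1.73581 + 0.0427876 = 1.77860.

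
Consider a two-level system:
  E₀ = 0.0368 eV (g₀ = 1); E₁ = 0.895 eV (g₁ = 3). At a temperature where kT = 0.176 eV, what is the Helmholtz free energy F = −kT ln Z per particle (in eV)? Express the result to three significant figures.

0.0328 eV

Eᵢ/kT = 0.20909, 5.0852.
Z = Σ gᵢe^(−Eᵢ/kT) = 1·e^(−0.20909) + 3·e^(−5.0852) = 0.81132 + 0.018563 = 0.82988.
F = −kT ln Z = −0.176 × ln(0.82988) = −0.176 × -0.18647 = 0.0328 eV.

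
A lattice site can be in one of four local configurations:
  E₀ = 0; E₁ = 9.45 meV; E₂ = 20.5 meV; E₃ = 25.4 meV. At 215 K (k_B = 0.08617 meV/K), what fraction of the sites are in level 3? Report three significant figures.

k_BT = 0.08617 × 215 K = 18.527 meV.
Eᵢ/kT = 0, 0.51007, 1.1065, 1.3710.
Z = Σ e^(−Eᵢ/kT) = e^(−0) + e^(−0.51007) + e^(−1.1065) + e^(−1.3710) = 1.0000 + 0.60045 + 0.33071 + 0.25385 = 2.1850.
P₃ = e^(−E₃/kT) / Z = 0.25385/2.1850 = 0.116.

0.116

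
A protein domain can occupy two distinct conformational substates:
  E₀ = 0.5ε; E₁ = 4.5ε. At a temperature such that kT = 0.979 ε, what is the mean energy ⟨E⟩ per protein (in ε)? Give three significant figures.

Eᵢ/kT = 0.51073, 4.5965.
Z = Σ e^(−Eᵢ/kT) = e^(−0.51073) + e^(−4.5965) = 0.60006 + 0.010087 = 0.61015.
⟨E⟩ = Σ Eᵢ e^(−Eᵢ/kT) / Z = (0.5·0.60006 + 4.5·0.010087) / 0.61015 = 0.566 ε.

0.566 ε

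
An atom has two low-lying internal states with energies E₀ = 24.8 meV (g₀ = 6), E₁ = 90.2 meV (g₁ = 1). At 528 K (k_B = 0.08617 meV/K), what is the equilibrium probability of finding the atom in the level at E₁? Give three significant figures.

0.0381

k_BT = 0.08617 × 528 K = 45.498 meV.
Eᵢ/kT = 0.54508, 1.9825.
Z = Σ gᵢe^(−Eᵢ/kT) = 6·e^(−0.54508) + 1·e^(−1.9825) = 3.4788 + 0.13772 = 3.6165.
P₁ = g₁ e^(−E₁/kT) / Z = 0.13772/3.6165 = 0.0381.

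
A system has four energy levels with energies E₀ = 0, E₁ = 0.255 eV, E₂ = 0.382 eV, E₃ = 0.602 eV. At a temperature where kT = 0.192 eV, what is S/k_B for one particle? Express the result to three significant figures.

0.894

Eᵢ/kT = 0, 1.3281, 1.9896, 3.1354.
Z = Σ e^(−Eᵢ/kT) = e^(−0) + e^(−1.3281) + e^(−1.9896) + e^(−3.1354) = 1.0000 + 0.26498 + 0.13675 + 0.043482 = 1.4452.
⟨E⟩ = Σ EᵢPᵢ = 0.10101 eV.
S/k_B = ln Z + ⟨E⟩/kT = ln(1.4452) + 0.10101/0.192 = 0.36825 + 0.52609 = 0.894.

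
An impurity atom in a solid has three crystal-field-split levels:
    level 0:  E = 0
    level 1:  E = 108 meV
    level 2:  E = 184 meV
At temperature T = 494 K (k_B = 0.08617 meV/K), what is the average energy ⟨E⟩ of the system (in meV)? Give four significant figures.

k_BT = 0.08617 × 494 K = 42.5680 meV.
Eᵢ/kT = 0, 2.53712, 4.32250.
Z = Σ e^(−Eᵢ/kT) = e^(−0) + e^(−2.53712) + e^(−4.32250) = 1.00000 + 0.0790939 + 0.0132667 = 1.09236.
⟨E⟩ = Σ Eᵢ e^(−Eᵢ/kT) / Z = (0·1.00000 + 108·0.0790939 + 184·0.0132667) / 1.09236 = 10.05 meV.

10.05 meV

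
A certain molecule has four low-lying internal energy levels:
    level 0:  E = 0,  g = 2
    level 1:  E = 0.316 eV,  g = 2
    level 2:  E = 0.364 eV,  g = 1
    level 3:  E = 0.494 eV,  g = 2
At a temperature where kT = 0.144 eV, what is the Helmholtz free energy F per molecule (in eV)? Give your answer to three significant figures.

Eᵢ/kT = 0, 2.1944, 2.5278, 3.4306.
Z = Σ gᵢe^(−Eᵢ/kT) = 2·e^(−0) + 2·e^(−2.1944) + 1·e^(−2.5278) + 2·e^(−3.4306) = 2.0000 + 0.22285 + 0.079834 + 0.064735 = 2.3674.
F = −kT ln Z = −0.144 × ln(2.3674) = −0.144 × 0.86179 = -0.124 eV.

-0.124 eV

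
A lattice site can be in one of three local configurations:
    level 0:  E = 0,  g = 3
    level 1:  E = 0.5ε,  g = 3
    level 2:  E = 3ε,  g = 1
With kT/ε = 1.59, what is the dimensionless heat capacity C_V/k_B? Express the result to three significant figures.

0.108

Eᵢ/kT = 0, 0.31447, 1.8868.
Z = Σ gᵢe^(−Eᵢ/kT) = 3·e^(−0) + 3·e^(−0.31447) + 1·e^(−1.8868) = 3.0000 + 2.1905 + 0.15156 = 5.3421.
⟨E⟩ = 0.29013 ε, ⟨E²⟩ = 0.35785 ε².
C_V/k_B = (⟨E²⟩ − ⟨E⟩²)/(kT)² = (0.35785 − 0.084175)/2.5281 = 0.108.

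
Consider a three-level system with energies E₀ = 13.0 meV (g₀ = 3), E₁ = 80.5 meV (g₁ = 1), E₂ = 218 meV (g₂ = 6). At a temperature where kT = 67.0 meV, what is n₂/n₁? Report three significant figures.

n₂/n₁ = (g₂/g₁) exp[−(E₂−E₁)/kT] = (6/1) × exp(−(137.5 meV)/(67.0 meV)) = (6/1) × exp(-2.0522) = 0.771.

0.771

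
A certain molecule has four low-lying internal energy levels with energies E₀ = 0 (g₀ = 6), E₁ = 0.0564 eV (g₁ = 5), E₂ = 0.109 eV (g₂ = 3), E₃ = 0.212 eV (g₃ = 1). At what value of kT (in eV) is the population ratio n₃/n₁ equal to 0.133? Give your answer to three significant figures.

0.381 eV

n₃/n₁ = (g₃/g₁) exp[−(E₃−E₁)/kT] = 0.133.
⇒ (E₃−E₁)/kT = ln((1/5)/0.133) = ln(1.5038) = 0.40800.
kT = 0.1556 eV / 0.40800 = 0.381 eV.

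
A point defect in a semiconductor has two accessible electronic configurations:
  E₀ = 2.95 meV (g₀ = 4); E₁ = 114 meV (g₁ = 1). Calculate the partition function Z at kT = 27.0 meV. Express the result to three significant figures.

Eᵢ/kT = 0.10926, 4.2222.
Z = Σ gᵢe^(−Eᵢ/kT) = 4·e^(−0.10926) + 1·e^(−4.2222) = 3.5860 + 0.014666 = 3.6007.

Z = 3.60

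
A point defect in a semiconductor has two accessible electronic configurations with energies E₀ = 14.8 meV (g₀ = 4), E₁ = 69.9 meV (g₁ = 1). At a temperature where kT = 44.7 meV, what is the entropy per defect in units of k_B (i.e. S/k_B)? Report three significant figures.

Eᵢ/kT = 0.33110, 1.5638.
Z = Σ gᵢe^(−Eᵢ/kT) = 4·e^(−0.33110) + 1·e^(−1.5638) = 2.8725 + 0.20934 = 3.0818.
⟨E⟩ = Σ EᵢPᵢ = 18.543 meV.
S/k_B = ln Z + ⟨E⟩/kT = ln(3.0818) + 18.543/44.7 = 1.1255 + 0.41483 = 1.54.

1.54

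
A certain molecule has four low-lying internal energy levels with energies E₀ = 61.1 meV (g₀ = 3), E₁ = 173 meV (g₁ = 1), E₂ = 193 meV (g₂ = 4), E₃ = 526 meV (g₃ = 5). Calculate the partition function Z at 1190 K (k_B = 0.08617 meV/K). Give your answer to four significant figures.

k_BT = 0.08617 × 1190 K = 102.542 meV.
Eᵢ/kT = 0.595853, 1.68711, 1.88216, 5.12961.
Z = Σ gᵢe^(−Eᵢ/kT) = 3·e^(−0.595853) + 1·e^(−1.68711) + 4·e^(−1.88216) + 5·e^(−5.12961) = 1.65328 + 0.185054 + 0.609043 + 0.0295943 = 2.47697.

Z = 2.477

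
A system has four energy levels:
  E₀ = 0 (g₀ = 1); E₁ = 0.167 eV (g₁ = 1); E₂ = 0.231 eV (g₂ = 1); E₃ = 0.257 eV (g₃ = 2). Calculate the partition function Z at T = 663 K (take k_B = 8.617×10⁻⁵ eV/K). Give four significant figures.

Z = 1.094

k_BT = 8.617×10⁻⁵ × 663 K = 0.0571307 eV.
Eᵢ/kT = 0, 2.92312, 4.04336, 4.49846.
Z = Σ gᵢe^(−Eᵢ/kT) = 1·e^(−0) + 1·e^(−2.92312) + 1·e^(−4.04336) + 2·e^(−4.49846) = 1.00000 + 0.0537657 + 0.0175384 + 0.0222522 = 1.09356.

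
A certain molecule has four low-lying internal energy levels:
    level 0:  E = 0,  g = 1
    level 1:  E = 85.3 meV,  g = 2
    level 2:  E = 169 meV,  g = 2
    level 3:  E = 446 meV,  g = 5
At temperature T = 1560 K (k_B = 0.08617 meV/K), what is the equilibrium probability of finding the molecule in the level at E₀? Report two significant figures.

0.36

k_BT = 0.08617 × 1560 K = 134.4 meV.
Eᵢ/kT = 0, 0.6347, 1.257, 3.318.
Z = Σ gᵢe^(−Eᵢ/kT) = 1·e^(−0) + 2·e^(−0.6347) + 2·e^(−1.257) + 5·e^(−3.318) = 1.000 + 1.060 + 0.5690 + 0.1811 = 2.810.
P₀ = g₀ e^(−E₀/kT) / Z = 1.000/2.810 = 0.36.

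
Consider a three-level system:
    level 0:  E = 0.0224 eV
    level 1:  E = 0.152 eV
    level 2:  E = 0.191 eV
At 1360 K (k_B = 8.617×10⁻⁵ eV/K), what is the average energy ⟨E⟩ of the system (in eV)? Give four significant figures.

k_BT = 8.617×10⁻⁵ × 1360 K = 0.117191 eV.
Eᵢ/kT = 0.191141, 1.29703, 1.62982.
Z = Σ e^(−Eᵢ/kT) = e^(−0.191141) + e^(−1.29703) + e^(−1.62982) = 0.826016 + 0.273342 + 0.195965 = 1.29532.
⟨E⟩ = Σ Eᵢ e^(−Eᵢ/kT) / Z = (0.0224·0.826016 + 0.152·0.273342 + 0.191·0.195965) / 1.29532 = 0.07526 eV.

0.07526 eV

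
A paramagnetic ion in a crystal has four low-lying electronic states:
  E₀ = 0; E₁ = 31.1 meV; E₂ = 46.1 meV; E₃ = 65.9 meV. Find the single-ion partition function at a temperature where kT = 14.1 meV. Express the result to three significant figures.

Eᵢ/kT = 0, 2.2057, 3.2695, 4.6738.
Z = Σ e^(−Eᵢ/kT) = e^(−0) + e^(−2.2057) + e^(−3.2695) + e^(−4.6738) = 1.0000 + 0.11017 + 0.038025 + 0.0093367 = 1.1575.

Z = 1.16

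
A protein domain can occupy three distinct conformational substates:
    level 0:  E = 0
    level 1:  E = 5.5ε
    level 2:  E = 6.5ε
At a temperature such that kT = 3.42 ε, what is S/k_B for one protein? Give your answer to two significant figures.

0.75

Eᵢ/kT = 0, 1.608, 1.901.
Z = Σ e^(−Eᵢ/kT) = e^(−0) + e^(−1.608) + e^(−1.901) = 1.000 + 0.2003 + 0.1494 = 1.350.
⟨E⟩ = Σ EᵢPᵢ = 1.535 ε.
S/k_B = ln Z + ⟨E⟩/kT = ln(1.350) + 1.535/3.42 = 0.3001 + 0.4488 = 0.75.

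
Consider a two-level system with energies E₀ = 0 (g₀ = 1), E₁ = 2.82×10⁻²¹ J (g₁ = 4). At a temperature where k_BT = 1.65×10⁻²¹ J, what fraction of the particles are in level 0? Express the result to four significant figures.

Eᵢ/kT = 0, 1.70909.
Z = Σ gᵢe^(−Eᵢ/kT) = 1·e^(−0) + 4·e^(−1.70909) = 1.00000 + 0.724122 = 1.72412.
P₀ = g₀ e^(−E₀/kT) / Z = 1.00000/1.72412 = 0.5800.

0.5800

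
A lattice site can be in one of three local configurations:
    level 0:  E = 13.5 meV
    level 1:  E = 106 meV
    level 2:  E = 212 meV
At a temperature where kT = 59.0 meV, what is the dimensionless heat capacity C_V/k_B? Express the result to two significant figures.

0.60

Eᵢ/kT = 0.2288, 1.797, 3.593.
Z = Σ e^(−Eᵢ/kT) = e^(−0.2288) + e^(−1.797) + e^(−3.593) = 0.7955 + 0.1658 + 0.02752 = 0.9888.
⟨E⟩ = 34.54 meV, ⟨E²⟩ = 3282 meV².
C_V/k_B = (⟨E²⟩ − ⟨E⟩²)/(kT)² = (3282 − 1193)/3481 = 0.60.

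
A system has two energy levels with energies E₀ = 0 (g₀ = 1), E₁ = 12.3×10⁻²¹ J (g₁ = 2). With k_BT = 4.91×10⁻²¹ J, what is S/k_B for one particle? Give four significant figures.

Eᵢ/kT = 0, 2.50509.
Z = Σ gᵢe^(−Eᵢ/kT) = 1·e^(−0) + 2·e^(−2.50509) = 1.00000 + 0.163336 = 1.16334.
⟨E⟩ = Σ EᵢPᵢ = 1.72695 ×10⁻²¹ J.
S/k_B = ln Z + ⟨E⟩/kT = ln(1.16334) + 1.72695/4.91 = 0.151295 + 0.351721 = 0.5030.

0.5030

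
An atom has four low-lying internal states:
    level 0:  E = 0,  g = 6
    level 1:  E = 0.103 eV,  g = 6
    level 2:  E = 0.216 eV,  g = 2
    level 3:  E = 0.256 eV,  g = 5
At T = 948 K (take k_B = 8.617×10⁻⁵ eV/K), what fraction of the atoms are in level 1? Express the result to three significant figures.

k_BT = 8.617×10⁻⁵ × 948 K = 0.081689 eV.
Eᵢ/kT = 0, 1.2609, 2.6442, 3.1338.
Z = Σ gᵢe^(−Eᵢ/kT) = 6·e^(−0) + 6·e^(−1.2609) + 2·e^(−2.6442) + 5·e^(−3.1338) = 6.0000 + 1.7004 + 0.14212 + 0.21776 = 8.0603.
P₁ = g₁ e^(−E₁/kT) / Z = 1.7004/8.0603 = 0.211.

0.211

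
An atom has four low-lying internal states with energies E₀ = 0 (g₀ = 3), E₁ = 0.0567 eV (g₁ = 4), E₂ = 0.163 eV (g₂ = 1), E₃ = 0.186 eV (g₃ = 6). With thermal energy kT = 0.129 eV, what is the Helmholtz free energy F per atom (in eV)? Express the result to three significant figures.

-0.256 eV

Eᵢ/kT = 0, 0.43953, 1.2636, 1.4419.
Z = Σ gᵢe^(−Eᵢ/kT) = 3·e^(−0) + 4·e^(−0.43953) + 1·e^(−1.2636) + 6·e^(−1.4419) = 3.0000 + 2.5774 + 0.28263 + 1.4189 = 7.2789.
F = −kT ln Z = −0.129 × ln(7.2789) = −0.129 × 1.9850 = -0.256 eV.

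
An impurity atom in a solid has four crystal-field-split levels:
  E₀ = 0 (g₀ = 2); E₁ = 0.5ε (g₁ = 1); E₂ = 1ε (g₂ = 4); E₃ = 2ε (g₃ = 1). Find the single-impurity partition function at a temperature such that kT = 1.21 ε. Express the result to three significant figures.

Z = 4.60

Eᵢ/kT = 0, 0.41322, 0.82645, 1.6529.
Z = Σ gᵢe^(−Eᵢ/kT) = 2·e^(−0) + 1·e^(−0.41322) + 4·e^(−0.82645) + 1·e^(−1.6529) = 2.0000 + 0.66152 + 1.7504 + 0.19149 = 4.6034.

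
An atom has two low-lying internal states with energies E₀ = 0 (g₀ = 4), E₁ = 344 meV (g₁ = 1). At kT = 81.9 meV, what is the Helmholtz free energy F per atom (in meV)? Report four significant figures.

-113.8 meV

Eᵢ/kT = 0, 4.20024.
Z = Σ gᵢe^(−Eᵢ/kT) = 4·e^(−0) + 1·e^(−4.20024) = 4.00000 + 0.0149920 = 4.01499.
F = −kT ln Z = −81.9 × ln(4.01499) = −81.9 × 1.39003 = -113.8 meV.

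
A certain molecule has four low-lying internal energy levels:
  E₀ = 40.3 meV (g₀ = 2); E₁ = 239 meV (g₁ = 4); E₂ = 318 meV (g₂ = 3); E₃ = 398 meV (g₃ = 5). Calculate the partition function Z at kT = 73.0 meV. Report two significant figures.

Eᵢ/kT = 0.5521, 3.274, 4.356, 5.452.
Z = Σ gᵢe^(−Eᵢ/kT) = 2·e^(−0.5521) + 4·e^(−3.274) + 3·e^(−4.356) + 5·e^(−5.452) = 1.151 + 0.1514 + 0.03849 + 0.02144 = 1.362.

Z = 1.4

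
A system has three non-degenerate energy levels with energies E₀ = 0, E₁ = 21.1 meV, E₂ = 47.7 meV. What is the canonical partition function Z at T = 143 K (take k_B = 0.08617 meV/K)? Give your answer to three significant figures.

k_BT = 0.08617 × 143 K = 12.322 meV.
Eᵢ/kT = 0, 1.7124, 3.8711.
Z = Σ e^(−Eᵢ/kT) = e^(−0) + e^(−1.7124) + e^(−3.8711) = 1.0000 + 0.18043 + 0.020835 = 1.2013.

Z = 1.20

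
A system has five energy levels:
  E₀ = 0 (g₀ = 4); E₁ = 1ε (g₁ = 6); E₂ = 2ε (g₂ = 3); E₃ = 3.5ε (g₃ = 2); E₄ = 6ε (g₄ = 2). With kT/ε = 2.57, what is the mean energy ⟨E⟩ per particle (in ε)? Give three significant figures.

Eᵢ/kT = 0, 0.38911, 0.77821, 1.3619, 2.3346.
Z = Σ gᵢe^(−Eᵢ/kT) = 4·e^(−0) + 6·e^(−0.38911) + 3·e^(−0.77821) + 2·e^(−1.3619) + 2·e^(−2.3346) = 4.0000 + 4.0660 + 1.3777 + 0.51235 + 0.19370 = 10.150.
⟨E⟩ = Σ Eᵢ gᵢe^(−Eᵢ/kT) / Z = (0·4.0000 + 1·4.0660 + 2·1.3777 + 3.5·0.51235 + 6·0.19370) / 10.150 = 0.963 ε.

0.963 ε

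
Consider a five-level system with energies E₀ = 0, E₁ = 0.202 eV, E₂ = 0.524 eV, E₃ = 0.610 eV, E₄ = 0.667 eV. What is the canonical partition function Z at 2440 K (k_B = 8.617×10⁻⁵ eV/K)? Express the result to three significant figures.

k_BT = 8.617×10⁻⁵ × 2440 K = 0.21025 eV.
Eᵢ/kT = 0, 0.96076, 2.4923, 2.9013, 3.1724.
Z = Σ e^(−Eᵢ/kT) = e^(−0) + e^(−0.96076) + e^(−2.4923) + e^(−2.9013) + e^(−3.1724) = 1.0000 + 0.38260 + 0.082719 + 0.054952 + 0.041903 = 1.5622.

Z = 1.56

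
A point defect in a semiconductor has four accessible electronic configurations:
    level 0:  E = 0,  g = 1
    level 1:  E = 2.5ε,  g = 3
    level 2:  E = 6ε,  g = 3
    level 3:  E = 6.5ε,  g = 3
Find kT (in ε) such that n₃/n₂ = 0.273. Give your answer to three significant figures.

n₃/n₂ = (g₃/g₂) exp[−(E₃−E₂)/kT] = 0.273.
⇒ (E₃−E₂)/kT = ln((3/3)/0.273) = ln(3.6630) = 1.2983.
kT = 0.5ε / 1.2983 = 0.385 ε.

0.385 ε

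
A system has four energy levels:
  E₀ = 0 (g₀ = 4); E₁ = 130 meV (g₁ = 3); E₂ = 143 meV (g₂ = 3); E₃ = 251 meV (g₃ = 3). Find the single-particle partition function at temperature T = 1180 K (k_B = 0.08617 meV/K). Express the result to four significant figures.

k_BT = 0.08617 × 1180 K = 101.681 meV.
Eᵢ/kT = 0, 1.27851, 1.40636, 2.46850.
Z = Σ gᵢe^(−Eᵢ/kT) = 4·e^(−0) + 3·e^(−1.27851) + 3·e^(−1.40636) + 3·e^(−2.46850) = 4.00000 + 0.835356 + 0.735101 + 0.254135 = 5.82459.

Z = 5.825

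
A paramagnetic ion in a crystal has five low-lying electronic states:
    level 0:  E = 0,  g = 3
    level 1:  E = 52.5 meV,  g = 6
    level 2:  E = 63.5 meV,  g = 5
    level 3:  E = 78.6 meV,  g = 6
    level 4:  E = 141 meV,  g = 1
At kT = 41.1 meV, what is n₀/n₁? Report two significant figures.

1.8

n₀/n₁ = (g₀/g₁) exp[−(E₀−E₁)/kT] = (3/6) × exp(−(-52.5 meV)/(41.1 meV)) = (3/6) × exp(1.277) = 1.8.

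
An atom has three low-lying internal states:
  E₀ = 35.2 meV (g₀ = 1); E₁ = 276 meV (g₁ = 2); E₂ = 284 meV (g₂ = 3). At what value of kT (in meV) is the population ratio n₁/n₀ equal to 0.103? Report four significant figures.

n₁/n₀ = (g₁/g₀) exp[−(E₁−E₀)/kT] = 0.103.
⇒ (E₁−E₀)/kT = ln((2/1)/0.103) = ln(19.4175) = 2.96617.
kT = 240.8 meV / 2.96617 = 81.18 meV.

81.18 meV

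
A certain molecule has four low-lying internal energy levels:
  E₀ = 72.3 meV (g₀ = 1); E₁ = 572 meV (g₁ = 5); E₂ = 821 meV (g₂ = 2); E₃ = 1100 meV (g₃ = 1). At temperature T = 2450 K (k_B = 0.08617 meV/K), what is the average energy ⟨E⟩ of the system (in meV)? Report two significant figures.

260 meV

k_BT = 0.08617 × 2450 K = 211.1 meV.
Eᵢ/kT = 0.3425, 2.710, 3.889, 5.211.
Z = Σ gᵢe^(−Eᵢ/kT) = 1·e^(−0.3425) + 5·e^(−2.710) + 2·e^(−3.889) + 1·e^(−5.211) = 0.7100 + 0.3327 + 0.04093 + 0.005456 = 1.089.
⟨E⟩ = Σ Eᵢ gᵢe^(−Eᵢ/kT) / Z = (72.3·0.7100 + 572·0.3327 + 821·0.04093 + 1100·0.005456) / 1.089 = 260 meV.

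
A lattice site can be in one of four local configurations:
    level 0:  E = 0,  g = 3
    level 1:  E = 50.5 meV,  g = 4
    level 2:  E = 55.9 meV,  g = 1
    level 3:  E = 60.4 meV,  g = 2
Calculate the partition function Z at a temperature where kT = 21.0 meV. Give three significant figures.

Eᵢ/kT = 0, 2.4048, 2.6619, 2.8762.
Z = Σ gᵢe^(−Eᵢ/kT) = 3·e^(−0) + 4·e^(−2.4048) + 1·e^(−2.6619) + 2·e^(−2.8762) = 3.0000 + 0.36113 + 0.069815 + 0.11270 = 3.5436.

Z = 3.54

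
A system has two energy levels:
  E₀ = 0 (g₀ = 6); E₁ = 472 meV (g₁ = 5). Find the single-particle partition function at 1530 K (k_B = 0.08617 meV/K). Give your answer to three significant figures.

k_BT = 0.08617 × 1530 K = 131.84 meV.
Eᵢ/kT = 0, 3.5801.
Z = Σ gᵢe^(−Eᵢ/kT) = 6·e^(−0) + 5·e^(−3.5801) = 6.0000 + 0.13936 = 6.1394.

Z = 6.14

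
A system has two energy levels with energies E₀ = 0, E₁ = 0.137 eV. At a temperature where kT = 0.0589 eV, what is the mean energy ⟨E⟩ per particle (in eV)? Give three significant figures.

Eᵢ/kT = 0, 2.3260.
Z = Σ e^(−Eᵢ/kT) = e^(−0) + e^(−2.3260) = 1.0000 + 0.097686 = 1.0977.
⟨E⟩ = Σ Eᵢ e^(−Eᵢ/kT) / Z = (0·1.0000 + 0.137·0.097686) / 1.0977 = 0.0122 eV.

0.0122 eV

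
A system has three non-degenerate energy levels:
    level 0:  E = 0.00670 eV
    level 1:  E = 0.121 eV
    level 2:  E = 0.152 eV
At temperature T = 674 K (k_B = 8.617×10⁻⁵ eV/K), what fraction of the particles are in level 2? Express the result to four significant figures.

k_BT = 8.617×10⁻⁵ × 674 K = 0.0580786 eV.
Eᵢ/kT = 0.115361, 2.08338, 2.61714.
Z = Σ e^(−Eᵢ/kT) = e^(−0.115361) + e^(−2.08338) + e^(−2.61714) = 0.891044 + 0.124509 + 0.0730114 = 1.08856.
P₂ = e^(−E₂/kT) / Z = 0.0730114/1.08856 = 0.06707.

0.06707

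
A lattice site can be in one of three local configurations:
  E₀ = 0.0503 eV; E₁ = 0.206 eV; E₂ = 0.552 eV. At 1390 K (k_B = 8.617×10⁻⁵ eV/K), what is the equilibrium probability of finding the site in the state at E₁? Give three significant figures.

k_BT = 8.617×10⁻⁵ × 1390 K = 0.11978 eV.
Eᵢ/kT = 0.41994, 1.7198, 4.6084.
Z = Σ e^(−Eᵢ/kT) = e^(−0.41994) + e^(−1.7198) + e^(−4.6084) = 0.65709 + 0.17910 + 0.0099678 = 0.84616.
P₁ = e^(−E₁/kT) / Z = 0.17910/0.84616 = 0.212.

0.212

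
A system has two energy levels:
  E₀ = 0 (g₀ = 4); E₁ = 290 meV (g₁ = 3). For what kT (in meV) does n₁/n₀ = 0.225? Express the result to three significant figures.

241 meV

n₁/n₀ = (g₁/g₀) exp[−(E₁−E₀)/kT] = 0.225.
⇒ (E₁−E₀)/kT = ln((3/4)/0.225) = ln(3.3333) = 1.2040.
kT = 290 meV / 1.2040 = 241 meV.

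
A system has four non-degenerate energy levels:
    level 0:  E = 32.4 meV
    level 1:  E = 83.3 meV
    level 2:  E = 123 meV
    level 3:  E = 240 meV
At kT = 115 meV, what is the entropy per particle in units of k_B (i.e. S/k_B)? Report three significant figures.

Eᵢ/kT = 0.28174, 0.72435, 1.0696, 2.0870.
Z = Σ e^(−Eᵢ/kT) = e^(−0.28174) + e^(−0.72435) + e^(−1.0696) + e^(−2.0870) = 0.75447 + 0.48464 + 0.34315 + 0.12406 = 1.7063.
⟨E⟩ = Σ EᵢPᵢ = 80.172 meV.
S/k_B = ln Z + ⟨E⟩/kT = ln(1.7063) + 80.172/115 = 0.53433 + 0.69715 = 1.23.

1.23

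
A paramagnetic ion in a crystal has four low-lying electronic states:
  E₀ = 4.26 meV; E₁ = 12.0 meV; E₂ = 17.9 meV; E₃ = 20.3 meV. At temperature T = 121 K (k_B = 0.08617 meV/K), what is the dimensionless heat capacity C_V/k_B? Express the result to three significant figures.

k_BT = 0.08617 × 121 K = 10.427 meV.
Eᵢ/kT = 0.40855, 1.1509, 1.7167, 1.9469.
Z = Σ e^(−Eᵢ/kT) = e^(−0.40855) + e^(−1.1509) + e^(−1.7167) + e^(−1.9469) = 0.66461 + 0.31635 + 0.17966 + 0.14272 = 1.3033.
⟨E⟩ = 9.7756 meV, ⟨E²⟩ = 133.50 meV².
C_V/k_B = (⟨E²⟩ − ⟨E⟩²)/(kT)² = (133.50 − 95.562)/108.72 = 0.349.

0.349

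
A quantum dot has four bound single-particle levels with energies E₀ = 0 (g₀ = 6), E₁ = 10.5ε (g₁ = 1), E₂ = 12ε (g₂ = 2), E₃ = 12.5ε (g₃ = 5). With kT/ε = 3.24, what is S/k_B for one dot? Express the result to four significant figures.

Eᵢ/kT = 0, 3.24074, 3.70370, 3.85802.
Z = Σ gᵢe^(−Eᵢ/kT) = 6·e^(−0) + 1·e^(−3.24074) + 2·e^(−3.70370) + 5·e^(−3.85802) = 6.00000 + 0.0391349 + 0.0492644 + 0.105549 = 6.19395.
⟨E⟩ = Σ EᵢPᵢ = 0.374793 ε.
S/k_B = ln Z + ⟨E⟩/kT = ln(6.19395) + 0.374793/3.24 = 1.82357 + 0.115677 = 1.939.

1.939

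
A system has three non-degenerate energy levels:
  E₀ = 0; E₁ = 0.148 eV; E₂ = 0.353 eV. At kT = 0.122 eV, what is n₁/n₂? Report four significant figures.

5.367

n₁/n₂ = exp[−(E₁−E₂)/kT] = exp(−(-0.205 eV)/(0.122 eV)) = exp(1.68033) = 5.367.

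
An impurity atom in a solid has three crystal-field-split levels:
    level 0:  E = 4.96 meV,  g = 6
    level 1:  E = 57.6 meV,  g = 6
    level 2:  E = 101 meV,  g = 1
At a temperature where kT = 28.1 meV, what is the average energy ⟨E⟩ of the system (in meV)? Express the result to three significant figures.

Eᵢ/kT = 0.17651, 2.0498, 3.5943.
Z = Σ gᵢe^(−Eᵢ/kT) = 6·e^(−0.17651) + 6·e^(−2.0498) + 1·e^(−3.5943) = 5.0291 + 0.77256 + 0.027480 = 5.8291.
⟨E⟩ = Σ Eᵢ gᵢe^(−Eᵢ/kT) / Z = (4.96·5.0291 + 57.6·0.77256 + 101·0.027480) / 5.8291 = 12.4 meV.

12.4 meV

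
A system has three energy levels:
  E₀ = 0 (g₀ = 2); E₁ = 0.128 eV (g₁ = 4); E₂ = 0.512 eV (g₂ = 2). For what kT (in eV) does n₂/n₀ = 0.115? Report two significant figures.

0.24 eV

n₂/n₀ = (g₂/g₀) exp[−(E₂−E₀)/kT] = 0.115.
⇒ (E₂−E₀)/kT = ln((2/2)/0.115) = ln(8.696) = 2.163.
kT = 0.512 eV / 2.163 = 0.24 eV.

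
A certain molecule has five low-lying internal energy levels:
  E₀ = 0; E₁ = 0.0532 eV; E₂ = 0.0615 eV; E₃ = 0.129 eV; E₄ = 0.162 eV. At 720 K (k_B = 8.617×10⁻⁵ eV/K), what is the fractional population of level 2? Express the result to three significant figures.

0.186

k_BT = 8.617×10⁻⁵ × 720 K = 0.062042 eV.
Eᵢ/kT = 0, 0.85748, 0.99126, 2.0792, 2.6111.
Z = Σ e^(−Eᵢ/kT) = e^(−0) + e^(−0.85748) + e^(−0.99126) + e^(−2.0792) + e^(−2.6111) = 1.0000 + 0.42423 + 0.37111 + 0.12503 + 0.073454 = 1.9938.
P₂ = e^(−E₂/kT) / Z = 0.37111/1.9938 = 0.186.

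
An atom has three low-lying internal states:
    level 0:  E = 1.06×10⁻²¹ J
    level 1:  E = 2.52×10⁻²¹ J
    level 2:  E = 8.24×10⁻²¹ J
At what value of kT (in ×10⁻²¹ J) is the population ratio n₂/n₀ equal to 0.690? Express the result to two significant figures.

n₂/n₀ = exp[−(E₂−E₀)/kT] = 0.690.
⇒ (E₂−E₀)/kT = ln(1/0.690) = ln(1.449) = 0.3709.
kT = 7.18 ×10⁻²¹ J / 0.3709 = 19 ×10⁻²¹ J.

19 ×10⁻²¹ J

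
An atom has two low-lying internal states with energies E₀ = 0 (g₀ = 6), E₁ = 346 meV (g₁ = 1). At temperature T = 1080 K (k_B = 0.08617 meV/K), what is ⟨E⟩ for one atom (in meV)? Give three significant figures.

k_BT = 0.08617 × 1080 K = 93.064 meV.
Eᵢ/kT = 0, 3.7179.
Z = Σ gᵢe^(−Eᵢ/kT) = 6·e^(−0) + 1·e^(−3.7179) = 6.0000 + 0.024285 = 6.0243.
⟨E⟩ = Σ Eᵢ gᵢe^(−Eᵢ/kT) / Z = (0·6.0000 + 346·0.024285) / 6.0243 = 1.39 meV.

1.39 meV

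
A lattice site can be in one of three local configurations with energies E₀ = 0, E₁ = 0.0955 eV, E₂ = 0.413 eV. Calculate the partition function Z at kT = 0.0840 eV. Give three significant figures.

Z = 1.33

Eᵢ/kT = 0, 1.1369, 4.9167.
Z = Σ e^(−Eᵢ/kT) = e^(−0) + e^(−1.1369) + e^(−4.9167) = 1.0000 + 0.32081 + 0.0073233 = 1.3281.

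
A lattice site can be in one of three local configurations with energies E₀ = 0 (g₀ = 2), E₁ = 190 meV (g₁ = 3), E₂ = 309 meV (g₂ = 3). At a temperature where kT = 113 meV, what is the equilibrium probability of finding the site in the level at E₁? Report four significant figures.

0.2028

Eᵢ/kT = 0, 1.68142, 2.73451.
Z = Σ gᵢe^(−Eᵢ/kT) = 2·e^(−0) + 3·e^(−1.68142) + 3·e^(−2.73451) = 2.00000 + 0.558329 + 0.194777 = 2.75311.
P₁ = g₁ e^(−E₁/kT) / Z = 0.558329/2.75311 = 0.2028.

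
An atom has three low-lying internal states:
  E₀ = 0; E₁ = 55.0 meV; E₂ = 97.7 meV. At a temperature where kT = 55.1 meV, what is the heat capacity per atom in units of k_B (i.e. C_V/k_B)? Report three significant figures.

0.397

Eᵢ/kT = 0, 0.99819, 1.7731.
Z = Σ e^(−Eᵢ/kT) = e^(−0) + e^(−0.99819) + e^(−1.7731) = 1.0000 + 0.36855 + 0.16981 = 1.5384.
⟨E⟩ = 23.960 meV, ⟨E²⟩ = 1778.3 meV².
C_V/k_B = (⟨E²⟩ − ⟨E⟩²)/(kT)² = (1778.3 − 574.08)/3036.0 = 0.397.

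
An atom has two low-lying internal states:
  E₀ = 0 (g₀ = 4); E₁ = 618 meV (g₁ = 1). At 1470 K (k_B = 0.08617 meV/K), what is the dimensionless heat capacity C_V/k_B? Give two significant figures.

0.045

k_BT = 0.08617 × 1470 K = 126.7 meV.
Eᵢ/kT = 0, 4.878.
Z = Σ gᵢe^(−Eᵢ/kT) = 4·e^(−0) + 1·e^(−4.878) = 4.000 + 0.007612 = 4.008.
⟨E⟩ = 1.174 meV, ⟨E²⟩ = 725.4 meV².
C_V/k_B = (⟨E²⟩ − ⟨E⟩²)/(kT)² = (725.4 − 1.378)/16050 = 0.045.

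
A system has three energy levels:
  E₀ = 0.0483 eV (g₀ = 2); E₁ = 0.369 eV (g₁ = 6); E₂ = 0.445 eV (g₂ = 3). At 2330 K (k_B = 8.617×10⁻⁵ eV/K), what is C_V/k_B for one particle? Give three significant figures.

k_BT = 8.617×10⁻⁵ × 2330 K = 0.20078 eV.
Eᵢ/kT = 0.24056, 1.8378, 2.2164.
Z = Σ gᵢe^(−Eᵢ/kT) = 2·e^(−0.24056) + 6·e^(−1.8378) + 3·e^(−2.2164) = 1.5724 + 0.95500 + 0.32700 = 2.8544.
⟨E⟩ = 0.20104 eV, ⟨E²⟩ = 0.069526 eV².
C_V/k_B = (⟨E²⟩ − ⟨E⟩²)/(kT)² = (0.069526 − 0.040417)/0.040313 = 0.722.

0.722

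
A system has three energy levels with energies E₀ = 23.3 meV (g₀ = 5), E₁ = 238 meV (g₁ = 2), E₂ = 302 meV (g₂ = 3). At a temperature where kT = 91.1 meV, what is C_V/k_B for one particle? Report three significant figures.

Eᵢ/kT = 0.25576, 2.6125, 3.3150.
Z = Σ gᵢe^(−Eᵢ/kT) = 5·e^(−0.25576) + 2·e^(−2.6125) + 3·e^(−3.3150) = 3.8716 + 0.14670 + 0.10900 = 4.1273.
⟨E⟩ = 38.292 meV, ⟨E²⟩ = 4931.3 meV².
C_V/k_B = (⟨E²⟩ − ⟨E⟩²)/(kT)² = (4931.3 − 1466.3)/8299.2 = 0.418.

0.418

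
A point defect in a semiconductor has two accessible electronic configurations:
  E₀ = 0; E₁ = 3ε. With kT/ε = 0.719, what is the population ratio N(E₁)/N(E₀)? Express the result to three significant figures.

0.0154

n₁/n₀ = exp[−(E₁−E₀)/kT] = exp(−(3ε)/(0.719ε)) = exp(-4.1725) = 0.0154.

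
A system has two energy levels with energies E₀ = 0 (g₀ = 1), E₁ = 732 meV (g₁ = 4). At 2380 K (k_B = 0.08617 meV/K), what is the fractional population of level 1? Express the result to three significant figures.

0.101

k_BT = 0.08617 × 2380 K = 205.08 meV.
Eᵢ/kT = 0, 3.5693.
Z = Σ gᵢe^(−Eᵢ/kT) = 1·e^(−0) + 4·e^(−3.5693) = 1.0000 + 0.11270 = 1.1127.
P₁ = g₁ e^(−E₁/kT) / Z = 0.11270/1.1127 = 0.101.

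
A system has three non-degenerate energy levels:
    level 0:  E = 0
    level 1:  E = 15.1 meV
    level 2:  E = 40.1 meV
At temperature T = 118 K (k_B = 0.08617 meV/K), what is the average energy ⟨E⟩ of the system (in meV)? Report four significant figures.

k_BT = 0.08617 × 118 K = 10.1681 meV.
Eᵢ/kT = 0, 1.48504, 3.94371.
Z = Σ e^(−Eᵢ/kT) = e^(−0) + e^(−1.48504) + e^(−3.94371) = 1.00000 + 0.226493 + 0.0193762 = 1.24587.
⟨E⟩ = Σ Eᵢ e^(−Eᵢ/kT) / Z = (0·1.00000 + 15.1·0.226493 + 40.1·0.0193762) / 1.24587 = 3.369 meV.

3.369 meV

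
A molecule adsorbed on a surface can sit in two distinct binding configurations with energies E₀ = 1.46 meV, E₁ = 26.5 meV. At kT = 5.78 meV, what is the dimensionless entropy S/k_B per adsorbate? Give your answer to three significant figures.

Eᵢ/kT = 0.25260, 4.5848.
Z = Σ e^(−Eᵢ/kT) = e^(−0.25260) + e^(−4.5848) = 0.77678 + 0.010206 = 0.78699.
⟨E⟩ = Σ EᵢPᵢ = 1.7847 meV.
S/k_B = ln Z + ⟨E⟩/kT = ln(0.78699) + 1.7847/5.78 = -0.23954 + 0.30877 = 0.0692.

0.0692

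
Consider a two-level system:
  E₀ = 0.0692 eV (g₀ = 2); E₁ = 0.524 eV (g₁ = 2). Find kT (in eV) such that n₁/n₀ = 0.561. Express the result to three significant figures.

n₁/n₀ = (g₁/g₀) exp[−(E₁−E₀)/kT] = 0.561.
⇒ (E₁−E₀)/kT = ln((2/2)/0.561) = ln(1.7825) = 0.57802.
kT = 0.4548 eV / 0.57802 = 0.787 eV.

0.787 eV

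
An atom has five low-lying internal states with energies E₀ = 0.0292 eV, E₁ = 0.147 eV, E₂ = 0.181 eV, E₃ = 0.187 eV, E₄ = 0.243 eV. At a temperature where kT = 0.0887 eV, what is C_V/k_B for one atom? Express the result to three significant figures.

0.727

Eᵢ/kT = 0.32920, 1.6573, 2.0406, 2.1082, 2.7396.
Z = Σ e^(−Eᵢ/kT) = e^(−0.32920) + e^(−1.6573) + e^(−2.0406) + e^(−2.1082) + e^(−2.7396) = 0.71950 + 0.19065 + 0.12995 + 0.12146 + 0.064596 = 1.2262.
⟨E⟩ = 0.090496 eV, ⟨E²⟩ = 0.013907 eV².
C_V/k_B = (⟨E²⟩ − ⟨E⟩²)/(kT)² = (0.013907 − 0.0081895)/0.0078677 = 0.727.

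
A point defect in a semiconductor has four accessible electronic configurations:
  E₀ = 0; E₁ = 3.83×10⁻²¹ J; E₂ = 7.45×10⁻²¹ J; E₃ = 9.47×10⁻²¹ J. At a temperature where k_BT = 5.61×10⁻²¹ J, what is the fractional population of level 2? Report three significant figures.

0.136

Eᵢ/kT = 0, 0.68271, 1.3280, 1.6881.
Z = Σ e^(−Eᵢ/kT) = e^(−0) + e^(−0.68271) + e^(−1.3280) + e^(−1.6881) = 1.0000 + 0.50525 + 0.26501 + 0.18487 = 1.9551.
P₂ = e^(−E₂/kT) / Z = 0.26501/1.9551 = 0.136.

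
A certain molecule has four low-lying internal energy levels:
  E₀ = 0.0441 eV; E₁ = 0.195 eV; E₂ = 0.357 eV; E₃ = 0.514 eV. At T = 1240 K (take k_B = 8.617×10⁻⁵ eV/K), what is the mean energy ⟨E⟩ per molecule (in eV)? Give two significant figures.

0.089 eV

k_BT = 8.617×10⁻⁵ × 1240 K = 0.1069 eV.
Eᵢ/kT = 0.4125, 1.824, 3.340, 4.808.
Z = Σ e^(−Eᵢ/kT) = e^(−0.4125) + e^(−1.824) + e^(−3.340) + e^(−4.808) = 0.6620 + 0.1614 + 0.03544 + 0.008164 = 0.8670.
⟨E⟩ = Σ Eᵢ e^(−Eᵢ/kT) / Z = (0.0441·0.6620 + 0.195·0.1614 + 0.357·0.03544 + 0.514·0.008164) / 0.8670 = 0.089 eV.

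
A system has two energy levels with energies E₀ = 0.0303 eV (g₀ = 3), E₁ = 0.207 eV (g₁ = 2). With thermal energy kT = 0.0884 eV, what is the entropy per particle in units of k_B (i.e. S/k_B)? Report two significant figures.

Eᵢ/kT = 0.3428, 2.342.
Z = Σ gᵢe^(−Eᵢ/kT) = 3·e^(−0.3428) + 2·e^(−2.342) = 2.129 + 0.1923 = 2.321.
⟨E⟩ = Σ EᵢPᵢ = 0.04494 eV.
S/k_B = ln Z + ⟨E⟩/kT = ln(2.321) + 0.04494/0.0884 = 0.8420 + 0.5084 = 1.4.

1.4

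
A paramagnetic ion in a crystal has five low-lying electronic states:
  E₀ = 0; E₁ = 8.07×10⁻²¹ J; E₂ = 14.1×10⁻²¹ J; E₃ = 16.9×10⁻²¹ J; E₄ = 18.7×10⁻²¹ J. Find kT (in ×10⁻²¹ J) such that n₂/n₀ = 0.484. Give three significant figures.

19.4 ×10⁻²¹ J

n₂/n₀ = exp[−(E₂−E₀)/kT] = 0.484.
⇒ (E₂−E₀)/kT = ln(1/0.484) = ln(2.0661) = 0.72566.
kT = 14.1 ×10⁻²¹ J / 0.72566 = 19.4 ×10⁻²¹ J.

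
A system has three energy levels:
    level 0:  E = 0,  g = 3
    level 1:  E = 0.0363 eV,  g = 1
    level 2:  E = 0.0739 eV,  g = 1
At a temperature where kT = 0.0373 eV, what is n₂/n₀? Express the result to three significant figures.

n₂/n₀ = (g₂/g₀) exp[−(E₂−E₀)/kT] = (1/3) × exp(−(0.0739 eV)/(0.0373 eV)) = (1/3) × exp(-1.9812) = 0.0460.

0.0460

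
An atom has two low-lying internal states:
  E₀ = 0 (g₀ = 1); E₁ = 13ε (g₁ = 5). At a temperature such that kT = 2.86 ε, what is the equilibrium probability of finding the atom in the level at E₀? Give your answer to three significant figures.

0.950

Eᵢ/kT = 0, 4.5455.
Z = Σ gᵢe^(−Eᵢ/kT) = 1·e^(−0) + 5·e^(−4.5455) = 1.0000 + 0.053074 = 1.0531.
P₀ = g₀ e^(−E₀/kT) / Z = 1.0000/1.0531 = 0.950.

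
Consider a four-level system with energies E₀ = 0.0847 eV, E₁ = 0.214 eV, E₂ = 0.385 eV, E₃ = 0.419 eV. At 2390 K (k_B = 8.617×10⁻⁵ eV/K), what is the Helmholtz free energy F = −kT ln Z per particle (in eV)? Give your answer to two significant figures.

k_BT = 8.617×10⁻⁵ × 2390 K = 0.2059 eV.
Eᵢ/kT = 0.4114, 1.039, 1.870, 2.035.
Z = Σ e^(−Eᵢ/kT) = e^(−0.4114) + e^(−1.039) + e^(−1.870) + e^(−2.035) = 0.6627 + 0.3538 + 0.1541 + 0.1307 = 1.301.
F = −kT ln Z = −0.2059 × ln(1.301) = −0.2059 × 0.2631 = -0.054 eV.

-0.054 eV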